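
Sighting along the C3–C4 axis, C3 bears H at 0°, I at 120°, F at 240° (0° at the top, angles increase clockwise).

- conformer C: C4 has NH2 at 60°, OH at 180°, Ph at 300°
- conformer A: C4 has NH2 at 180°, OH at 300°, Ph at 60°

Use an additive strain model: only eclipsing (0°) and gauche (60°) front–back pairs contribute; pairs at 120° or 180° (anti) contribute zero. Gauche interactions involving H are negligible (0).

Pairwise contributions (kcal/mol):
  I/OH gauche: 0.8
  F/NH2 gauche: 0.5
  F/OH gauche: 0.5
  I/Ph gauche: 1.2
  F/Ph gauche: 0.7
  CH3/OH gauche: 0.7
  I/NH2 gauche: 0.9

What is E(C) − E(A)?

C is staggered. I at 120° is gauche with NH2 at 60° (0.9); I at 120° is gauche with OH at 180° (0.8); F at 240° is gauche with OH at 180° (0.5); F at 240° is gauche with Ph at 300° (0.7). Total 2.9 kcal/mol.
A is staggered. I at 120° is gauche with NH2 at 180° (0.9); I at 120° is gauche with Ph at 60° (1.2); F at 240° is gauche with NH2 at 180° (0.5); F at 240° is gauche with OH at 300° (0.5). Total 3.1 kcal/mol.
E(C) − E(A) = 2.9 − 3.1 = -0.2 kcal/mol.

-0.2 kcal/mol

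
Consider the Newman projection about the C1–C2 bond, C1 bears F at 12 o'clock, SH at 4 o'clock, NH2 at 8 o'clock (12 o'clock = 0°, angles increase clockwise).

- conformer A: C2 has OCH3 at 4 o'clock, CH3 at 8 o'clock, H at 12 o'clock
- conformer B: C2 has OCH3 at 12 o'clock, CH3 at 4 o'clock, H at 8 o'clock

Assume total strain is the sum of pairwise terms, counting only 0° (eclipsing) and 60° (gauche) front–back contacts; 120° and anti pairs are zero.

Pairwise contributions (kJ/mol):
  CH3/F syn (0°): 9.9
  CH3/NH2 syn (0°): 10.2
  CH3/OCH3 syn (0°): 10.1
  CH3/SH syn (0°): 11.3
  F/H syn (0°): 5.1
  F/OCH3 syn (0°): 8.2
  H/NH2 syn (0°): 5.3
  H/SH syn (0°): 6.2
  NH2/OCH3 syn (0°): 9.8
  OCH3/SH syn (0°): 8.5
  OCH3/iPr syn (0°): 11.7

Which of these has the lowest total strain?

A (eclipsed): F–H eclipsed, SH–OCH3 eclipsed, NH2–CH3 eclipsed; 5.1 + 8.5 + 10.2 = 23.8 kJ/mol.
B (eclipsed): F–OCH3 eclipsed, SH–CH3 eclipsed, NH2–H eclipsed; 8.2 + 11.3 + 5.3 = 24.8 kJ/mol.
A has the lowest total (23.8 kJ/mol).

A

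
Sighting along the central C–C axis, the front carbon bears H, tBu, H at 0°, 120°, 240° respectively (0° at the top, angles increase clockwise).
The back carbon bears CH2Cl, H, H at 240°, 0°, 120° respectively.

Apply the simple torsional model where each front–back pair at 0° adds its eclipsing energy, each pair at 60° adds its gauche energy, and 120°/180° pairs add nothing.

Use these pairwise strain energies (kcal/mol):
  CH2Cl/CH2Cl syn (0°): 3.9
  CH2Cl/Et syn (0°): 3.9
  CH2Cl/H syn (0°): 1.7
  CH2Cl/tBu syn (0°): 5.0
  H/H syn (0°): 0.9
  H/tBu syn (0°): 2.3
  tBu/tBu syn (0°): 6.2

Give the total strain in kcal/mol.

This conformer (eclipsed): H–H eclipsed, tBu–H eclipsed, H–CH2Cl eclipsed; 0.9 + 2.3 + 1.7 = 4.9 kcal/mol.

4.9 kcal/mol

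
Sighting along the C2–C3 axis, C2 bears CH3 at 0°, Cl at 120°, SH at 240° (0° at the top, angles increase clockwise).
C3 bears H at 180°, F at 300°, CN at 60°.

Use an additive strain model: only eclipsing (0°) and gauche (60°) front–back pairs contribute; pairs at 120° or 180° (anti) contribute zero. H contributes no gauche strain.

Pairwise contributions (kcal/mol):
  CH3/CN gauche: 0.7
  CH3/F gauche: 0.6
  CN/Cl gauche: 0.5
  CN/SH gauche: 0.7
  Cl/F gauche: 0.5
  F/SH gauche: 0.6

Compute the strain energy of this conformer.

This conformer is staggered. CH3 at 0° is gauche with F at 300° (0.6); CH3 at 0° is gauche with CN at 60° (0.7); Cl at 120° is gauche with CN at 60° (0.5); SH at 240° is gauche with F at 300° (0.6). Total 2.4 kcal/mol.

2.4 kcal/mol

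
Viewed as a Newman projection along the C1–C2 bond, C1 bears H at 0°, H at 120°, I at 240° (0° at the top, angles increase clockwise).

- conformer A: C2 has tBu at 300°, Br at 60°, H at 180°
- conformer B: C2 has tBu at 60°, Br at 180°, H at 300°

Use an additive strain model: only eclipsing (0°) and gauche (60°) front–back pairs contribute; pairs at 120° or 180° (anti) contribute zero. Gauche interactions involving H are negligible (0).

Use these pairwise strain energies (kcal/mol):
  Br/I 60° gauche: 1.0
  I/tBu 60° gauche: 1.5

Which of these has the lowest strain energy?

B

A (staggered): I(240°)/tBu(300°) gauche 1.5 → 1.5 kcal/mol.
B (staggered): I(240°)/Br(180°) gauche 1.0 → 1.0 kcal/mol.
B has the lowest total (1.0 kcal/mol).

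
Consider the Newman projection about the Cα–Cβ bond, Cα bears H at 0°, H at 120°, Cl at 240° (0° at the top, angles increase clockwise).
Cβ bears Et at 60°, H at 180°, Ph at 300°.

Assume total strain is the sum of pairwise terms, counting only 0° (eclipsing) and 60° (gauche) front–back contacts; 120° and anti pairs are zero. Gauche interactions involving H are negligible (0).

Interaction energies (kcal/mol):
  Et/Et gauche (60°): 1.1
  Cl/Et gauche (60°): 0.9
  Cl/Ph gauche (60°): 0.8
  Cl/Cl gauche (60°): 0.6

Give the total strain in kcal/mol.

This conformer is staggered. Cl at 240° is gauche with Ph at 300° (0.8). Total 0.8 kcal/mol.

0.8 kcal/mol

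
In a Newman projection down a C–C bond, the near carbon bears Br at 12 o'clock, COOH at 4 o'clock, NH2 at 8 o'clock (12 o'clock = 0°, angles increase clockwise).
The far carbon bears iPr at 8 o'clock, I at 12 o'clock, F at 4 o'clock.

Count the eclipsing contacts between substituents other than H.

Non-H eclipsing pairs: Br(0°)/I(0°); COOH(120°)/F(120°); NH2(240°)/iPr(240°) — 3 interactions.

3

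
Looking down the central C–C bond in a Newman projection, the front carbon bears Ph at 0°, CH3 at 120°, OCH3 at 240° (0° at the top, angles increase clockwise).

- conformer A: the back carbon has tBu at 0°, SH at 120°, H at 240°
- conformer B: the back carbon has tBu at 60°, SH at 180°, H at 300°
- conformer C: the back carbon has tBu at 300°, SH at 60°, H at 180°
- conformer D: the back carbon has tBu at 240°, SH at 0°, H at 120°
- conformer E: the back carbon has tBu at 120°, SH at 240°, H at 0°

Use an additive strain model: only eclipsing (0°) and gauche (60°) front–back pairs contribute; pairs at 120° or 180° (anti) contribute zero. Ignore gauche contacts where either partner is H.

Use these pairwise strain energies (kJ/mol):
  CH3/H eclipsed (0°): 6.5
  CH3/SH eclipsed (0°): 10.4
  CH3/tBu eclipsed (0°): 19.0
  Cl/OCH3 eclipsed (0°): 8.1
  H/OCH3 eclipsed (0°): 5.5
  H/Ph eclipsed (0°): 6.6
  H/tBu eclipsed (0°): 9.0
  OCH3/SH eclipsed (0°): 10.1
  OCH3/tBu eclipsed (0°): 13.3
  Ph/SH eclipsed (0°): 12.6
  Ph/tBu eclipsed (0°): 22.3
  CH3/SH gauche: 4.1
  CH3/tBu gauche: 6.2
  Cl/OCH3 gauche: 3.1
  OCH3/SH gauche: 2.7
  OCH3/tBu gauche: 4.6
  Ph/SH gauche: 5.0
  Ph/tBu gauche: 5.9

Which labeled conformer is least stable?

A is eclipsed. Ph at 0° is eclipsed with tBu at 0° (22.3); CH3 at 120° is eclipsed with SH at 120° (10.4); OCH3 at 240° is eclipsed with H at 240° (5.5). Total 38.2 kJ/mol.
B is staggered. Ph at 0° is gauche with tBu at 60° (5.9); CH3 at 120° is gauche with tBu at 60° (6.2); CH3 at 120° is gauche with SH at 180° (4.1); OCH3 at 240° is gauche with SH at 180° (2.7). Total 18.9 kJ/mol.
C is staggered. Ph at 0° is gauche with tBu at 300° (5.9); Ph at 0° is gauche with SH at 60° (5.0); CH3 at 120° is gauche with SH at 60° (4.1); OCH3 at 240° is gauche with tBu at 300° (4.6). Total 19.6 kJ/mol.
D is eclipsed. Ph at 0° is eclipsed with SH at 0° (12.6); CH3 at 120° is eclipsed with H at 120° (6.5); OCH3 at 240° is eclipsed with tBu at 240° (13.3). Total 32.4 kJ/mol.
E is eclipsed. Ph at 0° is eclipsed with H at 0° (6.6); CH3 at 120° is eclipsed with tBu at 120° (19.0); OCH3 at 240° is eclipsed with SH at 240° (10.1). Total 35.7 kJ/mol.
A has the highest total (38.2 kJ/mol).

A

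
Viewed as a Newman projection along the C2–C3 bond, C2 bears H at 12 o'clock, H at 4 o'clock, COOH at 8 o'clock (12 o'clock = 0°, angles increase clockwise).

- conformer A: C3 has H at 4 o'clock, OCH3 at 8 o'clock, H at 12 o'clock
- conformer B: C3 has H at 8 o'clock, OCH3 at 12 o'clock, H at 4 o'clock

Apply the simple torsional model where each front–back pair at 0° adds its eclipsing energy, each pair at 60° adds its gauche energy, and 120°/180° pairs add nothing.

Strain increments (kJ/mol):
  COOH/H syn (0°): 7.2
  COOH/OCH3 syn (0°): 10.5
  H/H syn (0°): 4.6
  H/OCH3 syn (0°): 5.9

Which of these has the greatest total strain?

A (eclipsed): H–H eclipsed, H–H eclipsed, COOH–OCH3 eclipsed; 4.6 + 4.6 + 10.5 = 19.7 kJ/mol.
B (eclipsed): H–OCH3 eclipsed, H–H eclipsed, COOH–H eclipsed; 5.9 + 4.6 + 7.2 = 17.7 kJ/mol.
A has the highest total (19.7 kJ/mol).

A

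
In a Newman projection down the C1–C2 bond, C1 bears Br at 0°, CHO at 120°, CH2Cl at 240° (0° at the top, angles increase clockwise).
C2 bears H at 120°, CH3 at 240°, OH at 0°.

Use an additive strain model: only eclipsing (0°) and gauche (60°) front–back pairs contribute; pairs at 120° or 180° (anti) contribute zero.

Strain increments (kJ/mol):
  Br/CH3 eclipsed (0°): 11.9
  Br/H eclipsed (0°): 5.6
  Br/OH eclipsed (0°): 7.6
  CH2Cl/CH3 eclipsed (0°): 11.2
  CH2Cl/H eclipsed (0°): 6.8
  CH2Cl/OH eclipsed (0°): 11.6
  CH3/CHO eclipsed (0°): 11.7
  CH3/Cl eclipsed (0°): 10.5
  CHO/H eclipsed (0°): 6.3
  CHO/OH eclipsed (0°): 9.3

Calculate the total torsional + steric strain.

This conformer (eclipsed): Br(0°)/OH(0°) eclipsed 7.6; CHO(120°)/H(120°) eclipsed 6.3; CH2Cl(240°)/CH3(240°) eclipsed 11.2 → 25.1 kJ/mol.

25.1 kJ/mol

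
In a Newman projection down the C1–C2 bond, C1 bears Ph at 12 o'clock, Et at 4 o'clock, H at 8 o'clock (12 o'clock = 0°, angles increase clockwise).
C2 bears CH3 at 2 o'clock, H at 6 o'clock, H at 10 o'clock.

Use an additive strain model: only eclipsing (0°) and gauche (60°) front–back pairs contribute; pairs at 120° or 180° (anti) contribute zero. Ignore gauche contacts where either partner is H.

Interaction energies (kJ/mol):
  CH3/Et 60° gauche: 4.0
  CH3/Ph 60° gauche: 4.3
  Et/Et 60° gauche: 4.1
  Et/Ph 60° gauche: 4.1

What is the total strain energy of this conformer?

This conformer is staggered. Ph at 0° is gauche with CH3 at 60° (4.3); Et at 120° is gauche with CH3 at 60° (4.0). Total 8.3 kJ/mol.

8.3 kJ/mol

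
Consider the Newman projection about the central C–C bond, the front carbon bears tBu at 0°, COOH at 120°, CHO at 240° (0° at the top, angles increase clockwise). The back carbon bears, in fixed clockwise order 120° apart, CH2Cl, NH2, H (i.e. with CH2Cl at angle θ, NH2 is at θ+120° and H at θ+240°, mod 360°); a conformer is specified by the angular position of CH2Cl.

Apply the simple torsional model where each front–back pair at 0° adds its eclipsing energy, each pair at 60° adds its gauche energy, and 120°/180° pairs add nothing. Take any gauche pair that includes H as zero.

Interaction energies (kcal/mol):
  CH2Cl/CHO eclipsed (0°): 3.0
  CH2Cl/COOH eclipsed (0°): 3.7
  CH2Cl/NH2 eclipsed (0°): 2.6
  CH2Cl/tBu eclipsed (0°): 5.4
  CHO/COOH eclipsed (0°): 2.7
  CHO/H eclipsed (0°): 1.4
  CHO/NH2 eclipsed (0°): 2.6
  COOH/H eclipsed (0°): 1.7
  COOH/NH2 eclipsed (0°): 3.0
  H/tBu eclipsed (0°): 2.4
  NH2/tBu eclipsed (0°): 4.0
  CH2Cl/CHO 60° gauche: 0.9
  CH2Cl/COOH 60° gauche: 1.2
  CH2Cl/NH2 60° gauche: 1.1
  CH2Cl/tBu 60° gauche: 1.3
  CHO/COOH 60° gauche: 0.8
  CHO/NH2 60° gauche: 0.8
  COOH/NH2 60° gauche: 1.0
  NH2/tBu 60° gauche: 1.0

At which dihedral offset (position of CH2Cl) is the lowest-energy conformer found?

CH2Cl at 0° (eclipsed): tBu(0°)/CH2Cl(0°) eclipsed 5.4; COOH(120°)/NH2(120°) eclipsed 3.0; CHO(240°)/H(240°) eclipsed 1.4 → 9.8 kcal/mol.
CH2Cl at 60° (staggered): tBu(0°)/CH2Cl(60°) gauche 1.3; COOH(120°)/CH2Cl(60°) gauche 1.2; COOH(120°)/NH2(180°) gauche 1.0; CHO(240°)/NH2(180°) gauche 0.8 → 4.3 kcal/mol.
CH2Cl at 120° (eclipsed): tBu(0°)/H(0°) eclipsed 2.4; COOH(120°)/CH2Cl(120°) eclipsed 3.7; CHO(240°)/NH2(240°) eclipsed 2.6 → 8.7 kcal/mol.
CH2Cl at 180° (staggered): tBu(0°)/NH2(300°) gauche 1.0; COOH(120°)/CH2Cl(180°) gauche 1.2; CHO(240°)/CH2Cl(180°) gauche 0.9; CHO(240°)/NH2(300°) gauche 0.8 → 3.9 kcal/mol.
CH2Cl at 240° (eclipsed): tBu(0°)/NH2(0°) eclipsed 4.0; COOH(120°)/H(120°) eclipsed 1.7; CHO(240°)/CH2Cl(240°) eclipsed 3.0 → 8.7 kcal/mol.
CH2Cl at 300° (staggered): tBu(0°)/CH2Cl(300°) gauche 1.3; tBu(0°)/NH2(60°) gauche 1.0; COOH(120°)/NH2(60°) gauche 1.0; CHO(240°)/CH2Cl(300°) gauche 0.9 → 4.2 kcal/mol.
The minimum (3.9 kcal/mol) occurs with CH2Cl at 180°.

180°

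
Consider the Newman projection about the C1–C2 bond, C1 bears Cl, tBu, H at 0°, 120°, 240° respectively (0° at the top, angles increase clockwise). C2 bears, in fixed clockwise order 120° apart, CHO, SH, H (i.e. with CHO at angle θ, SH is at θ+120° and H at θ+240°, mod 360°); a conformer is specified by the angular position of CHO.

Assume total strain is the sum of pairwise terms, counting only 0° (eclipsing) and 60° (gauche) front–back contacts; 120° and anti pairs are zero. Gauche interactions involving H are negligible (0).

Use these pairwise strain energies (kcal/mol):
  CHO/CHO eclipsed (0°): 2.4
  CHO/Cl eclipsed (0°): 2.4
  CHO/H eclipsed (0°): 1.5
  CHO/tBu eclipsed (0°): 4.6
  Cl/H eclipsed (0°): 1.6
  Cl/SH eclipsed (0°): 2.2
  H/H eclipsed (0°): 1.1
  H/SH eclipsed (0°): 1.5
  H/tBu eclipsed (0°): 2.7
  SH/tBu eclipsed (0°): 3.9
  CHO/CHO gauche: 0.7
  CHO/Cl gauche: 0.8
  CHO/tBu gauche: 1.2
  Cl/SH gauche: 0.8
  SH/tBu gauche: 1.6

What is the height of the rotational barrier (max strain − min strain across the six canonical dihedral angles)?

CHO at 0° (eclipsed): Cl–CHO eclipsed, tBu–SH eclipsed, H–H eclipsed; 2.4 + 3.9 + 1.1 = 7.4 kcal/mol.
CHO at 60° (staggered): Cl–CHO gauche, tBu–CHO gauche, tBu–SH gauche; 0.8 + 1.2 + 1.6 = 3.6 kcal/mol.
CHO at 120° (eclipsed): Cl–H eclipsed, tBu–CHO eclipsed, H–SH eclipsed; 1.6 + 4.6 + 1.5 = 7.7 kcal/mol.
CHO at 180° (staggered): Cl–SH gauche, tBu–CHO gauche; 0.8 + 1.2 = 2.0 kcal/mol.
CHO at 240° (eclipsed): Cl–SH eclipsed, tBu–H eclipsed, H–CHO eclipsed; 2.2 + 2.7 + 1.5 = 6.4 kcal/mol.
CHO at 300° (staggered): Cl–CHO gauche, Cl–SH gauche, tBu–SH gauche; 0.8 + 0.8 + 1.6 = 3.2 kcal/mol.
Max at 120° (7.7 kcal/mol), min at 180° (2.0 kcal/mol); barrier = 5.7 kcal/mol.

5.7 kcal/mol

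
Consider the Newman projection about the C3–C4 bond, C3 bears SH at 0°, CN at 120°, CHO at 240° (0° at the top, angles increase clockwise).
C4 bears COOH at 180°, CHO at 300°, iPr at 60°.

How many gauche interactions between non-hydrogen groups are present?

Non-H gauche pairs: SH(0°)/CHO(300°); SH(0°)/iPr(60°); CN(120°)/COOH(180°); CN(120°)/iPr(60°); CHO(240°)/COOH(180°); CHO(240°)/CHO(300°) — 6 interactions.

6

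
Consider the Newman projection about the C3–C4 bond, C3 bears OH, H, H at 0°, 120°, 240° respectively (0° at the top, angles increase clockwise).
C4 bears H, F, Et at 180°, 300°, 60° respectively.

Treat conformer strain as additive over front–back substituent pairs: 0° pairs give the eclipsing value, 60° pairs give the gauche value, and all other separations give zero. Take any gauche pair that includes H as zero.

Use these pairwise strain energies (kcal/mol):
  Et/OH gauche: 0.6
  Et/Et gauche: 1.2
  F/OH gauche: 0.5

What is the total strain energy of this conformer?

This conformer (staggered): OH–F gauche, OH–Et gauche; 0.5 + 0.6 = 1.1 kcal/mol.

1.1 kcal/mol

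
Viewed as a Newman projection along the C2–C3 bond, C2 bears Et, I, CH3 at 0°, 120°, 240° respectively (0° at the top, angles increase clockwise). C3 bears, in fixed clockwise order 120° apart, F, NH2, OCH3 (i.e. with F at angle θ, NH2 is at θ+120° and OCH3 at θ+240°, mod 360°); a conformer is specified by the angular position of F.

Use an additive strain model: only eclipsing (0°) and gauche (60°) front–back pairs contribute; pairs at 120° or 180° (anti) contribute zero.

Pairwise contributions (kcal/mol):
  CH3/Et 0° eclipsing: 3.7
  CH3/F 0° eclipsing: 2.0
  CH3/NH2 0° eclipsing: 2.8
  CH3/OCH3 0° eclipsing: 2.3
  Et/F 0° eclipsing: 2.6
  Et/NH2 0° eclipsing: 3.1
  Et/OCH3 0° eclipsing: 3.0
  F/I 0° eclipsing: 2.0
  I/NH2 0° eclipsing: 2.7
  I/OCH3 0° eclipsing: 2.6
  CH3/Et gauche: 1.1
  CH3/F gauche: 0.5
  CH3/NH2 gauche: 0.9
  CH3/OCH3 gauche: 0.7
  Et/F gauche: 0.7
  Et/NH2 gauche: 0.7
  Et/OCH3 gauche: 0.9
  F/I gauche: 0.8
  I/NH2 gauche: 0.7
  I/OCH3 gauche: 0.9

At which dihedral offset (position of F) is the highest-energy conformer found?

120°

F at 0° (eclipsed): Et(0°)/F(0°) eclipsed 2.6; I(120°)/NH2(120°) eclipsed 2.7; CH3(240°)/OCH3(240°) eclipsed 2.3 → 7.6 kcal/mol.
F at 60° (staggered): Et(0°)/F(60°) gauche 0.7; Et(0°)/OCH3(300°) gauche 0.9; I(120°)/F(60°) gauche 0.8; I(120°)/NH2(180°) gauche 0.7; CH3(240°)/NH2(180°) gauche 0.9; CH3(240°)/OCH3(300°) gauche 0.7 → 4.7 kcal/mol.
F at 120° (eclipsed): Et(0°)/OCH3(0°) eclipsed 3.0; I(120°)/F(120°) eclipsed 2.0; CH3(240°)/NH2(240°) eclipsed 2.8 → 7.8 kcal/mol.
F at 180° (staggered): Et(0°)/NH2(300°) gauche 0.7; Et(0°)/OCH3(60°) gauche 0.9; I(120°)/F(180°) gauche 0.8; I(120°)/OCH3(60°) gauche 0.9; CH3(240°)/F(180°) gauche 0.5; CH3(240°)/NH2(300°) gauche 0.9 → 4.7 kcal/mol.
F at 240° (eclipsed): Et(0°)/NH2(0°) eclipsed 3.1; I(120°)/OCH3(120°) eclipsed 2.6; CH3(240°)/F(240°) eclipsed 2.0 → 7.7 kcal/mol.
F at 300° (staggered): Et(0°)/F(300°) gauche 0.7; Et(0°)/NH2(60°) gauche 0.7; I(120°)/NH2(60°) gauche 0.7; I(120°)/OCH3(180°) gauche 0.9; CH3(240°)/F(300°) gauche 0.5; CH3(240°)/OCH3(180°) gauche 0.7 → 4.2 kcal/mol.
The maximum (7.8 kcal/mol) occurs with F at 120°.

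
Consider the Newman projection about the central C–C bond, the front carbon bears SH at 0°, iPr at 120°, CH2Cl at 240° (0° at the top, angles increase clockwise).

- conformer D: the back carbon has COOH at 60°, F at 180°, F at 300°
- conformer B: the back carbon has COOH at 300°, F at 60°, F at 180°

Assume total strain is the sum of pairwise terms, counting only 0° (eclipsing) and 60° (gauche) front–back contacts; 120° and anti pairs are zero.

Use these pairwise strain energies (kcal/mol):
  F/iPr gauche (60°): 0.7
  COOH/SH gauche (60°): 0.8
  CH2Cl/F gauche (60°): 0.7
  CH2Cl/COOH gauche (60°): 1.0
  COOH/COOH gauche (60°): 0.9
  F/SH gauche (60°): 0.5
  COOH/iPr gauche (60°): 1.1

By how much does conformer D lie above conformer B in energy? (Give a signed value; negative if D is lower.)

+0.1 kcal/mol

D (staggered): SH–COOH gauche, SH–F gauche, iPr–COOH gauche, iPr–F gauche, CH2Cl–F gauche, CH2Cl–F gauche; 0.8 + 0.5 + 1.1 + 0.7 + 0.7 + 0.7 = 4.5 kcal/mol.
B (staggered): SH–COOH gauche, SH–F gauche, iPr–F gauche, iPr–F gauche, CH2Cl–COOH gauche, CH2Cl–F gauche; 0.8 + 0.5 + 0.7 + 0.7 + 1.0 + 0.7 = 4.4 kcal/mol.
E(D) − E(B) = 4.5 − 4.4 = +0.1 kcal/mol.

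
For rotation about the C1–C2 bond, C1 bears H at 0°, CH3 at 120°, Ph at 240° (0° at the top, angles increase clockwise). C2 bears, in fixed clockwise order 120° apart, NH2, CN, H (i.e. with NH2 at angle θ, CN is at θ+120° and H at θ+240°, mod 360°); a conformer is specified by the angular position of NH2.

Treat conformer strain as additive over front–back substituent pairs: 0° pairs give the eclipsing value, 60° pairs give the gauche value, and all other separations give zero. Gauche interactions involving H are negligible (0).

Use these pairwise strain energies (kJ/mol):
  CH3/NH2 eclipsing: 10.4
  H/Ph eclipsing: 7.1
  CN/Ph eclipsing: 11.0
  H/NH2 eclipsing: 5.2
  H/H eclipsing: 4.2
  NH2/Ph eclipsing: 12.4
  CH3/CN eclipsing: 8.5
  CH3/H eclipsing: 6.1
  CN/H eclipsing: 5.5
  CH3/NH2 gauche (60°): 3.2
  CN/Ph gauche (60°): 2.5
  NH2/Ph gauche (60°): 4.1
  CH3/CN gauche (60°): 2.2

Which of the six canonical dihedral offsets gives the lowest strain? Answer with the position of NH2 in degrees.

300°

NH2 at 0° (eclipsed): H(0°)/NH2(0°) eclipsed 5.2; CH3(120°)/CN(120°) eclipsed 8.5; Ph(240°)/H(240°) eclipsed 7.1 → 20.8 kJ/mol.
NH2 at 60° (staggered): CH3(120°)/NH2(60°) gauche 3.2; CH3(120°)/CN(180°) gauche 2.2; Ph(240°)/CN(180°) gauche 2.5 → 7.9 kJ/mol.
NH2 at 120° (eclipsed): H(0°)/H(0°) eclipsed 4.2; CH3(120°)/NH2(120°) eclipsed 10.4; Ph(240°)/CN(240°) eclipsed 11.0 → 25.6 kJ/mol.
NH2 at 180° (staggered): CH3(120°)/NH2(180°) gauche 3.2; Ph(240°)/NH2(180°) gauche 4.1; Ph(240°)/CN(300°) gauche 2.5 → 9.8 kJ/mol.
NH2 at 240° (eclipsed): H(0°)/CN(0°) eclipsed 5.5; CH3(120°)/H(120°) eclipsed 6.1; Ph(240°)/NH2(240°) eclipsed 12.4 → 24.0 kJ/mol.
NH2 at 300° (staggered): CH3(120°)/CN(60°) gauche 2.2; Ph(240°)/NH2(300°) gauche 4.1 → 6.3 kJ/mol.
The minimum (6.3 kJ/mol) occurs with NH2 at 300°.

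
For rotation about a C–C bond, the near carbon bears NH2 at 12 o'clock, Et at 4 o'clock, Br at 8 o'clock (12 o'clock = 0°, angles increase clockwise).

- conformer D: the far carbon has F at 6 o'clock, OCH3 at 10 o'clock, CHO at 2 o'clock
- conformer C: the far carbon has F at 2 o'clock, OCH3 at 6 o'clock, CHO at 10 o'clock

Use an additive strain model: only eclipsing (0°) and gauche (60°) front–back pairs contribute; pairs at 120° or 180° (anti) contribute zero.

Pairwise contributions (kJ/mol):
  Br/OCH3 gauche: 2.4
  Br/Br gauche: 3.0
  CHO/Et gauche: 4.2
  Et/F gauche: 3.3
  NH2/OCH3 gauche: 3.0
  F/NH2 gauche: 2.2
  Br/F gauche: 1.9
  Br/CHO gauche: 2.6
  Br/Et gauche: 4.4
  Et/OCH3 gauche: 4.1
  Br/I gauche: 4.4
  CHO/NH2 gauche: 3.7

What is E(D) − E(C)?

D is staggered. NH2 at 0° is gauche with OCH3 at 300° (3.0); NH2 at 0° is gauche with CHO at 60° (3.7); Et at 120° is gauche with F at 180° (3.3); Et at 120° is gauche with CHO at 60° (4.2); Br at 240° is gauche with F at 180° (1.9); Br at 240° is gauche with OCH3 at 300° (2.4). Total 18.5 kJ/mol.
C is staggered. NH2 at 0° is gauche with F at 60° (2.2); NH2 at 0° is gauche with CHO at 300° (3.7); Et at 120° is gauche with F at 60° (3.3); Et at 120° is gauche with OCH3 at 180° (4.1); Br at 240° is gauche with OCH3 at 180° (2.4); Br at 240° is gauche with CHO at 300° (2.6). Total 18.3 kJ/mol.
E(D) − E(C) = 18.5 − 18.3 = +0.2 kJ/mol.

+0.2 kJ/mol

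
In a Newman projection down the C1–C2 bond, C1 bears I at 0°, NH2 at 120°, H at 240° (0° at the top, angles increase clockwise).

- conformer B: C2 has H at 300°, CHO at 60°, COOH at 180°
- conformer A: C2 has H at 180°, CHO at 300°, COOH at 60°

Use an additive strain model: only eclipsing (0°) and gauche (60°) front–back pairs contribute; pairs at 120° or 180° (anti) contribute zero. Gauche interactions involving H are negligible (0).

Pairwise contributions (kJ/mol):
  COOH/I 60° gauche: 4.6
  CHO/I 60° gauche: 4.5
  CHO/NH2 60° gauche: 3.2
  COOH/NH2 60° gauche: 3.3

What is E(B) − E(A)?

B (staggered): I(0°)/CHO(60°) gauche 4.5; NH2(120°)/CHO(60°) gauche 3.2; NH2(120°)/COOH(180°) gauche 3.3 → 11.0 kJ/mol.
A (staggered): I(0°)/CHO(300°) gauche 4.5; I(0°)/COOH(60°) gauche 4.6; NH2(120°)/COOH(60°) gauche 3.3 → 12.4 kJ/mol.
E(B) − E(A) = 11.0 − 12.4 = -1.4 kJ/mol.

-1.4 kJ/mol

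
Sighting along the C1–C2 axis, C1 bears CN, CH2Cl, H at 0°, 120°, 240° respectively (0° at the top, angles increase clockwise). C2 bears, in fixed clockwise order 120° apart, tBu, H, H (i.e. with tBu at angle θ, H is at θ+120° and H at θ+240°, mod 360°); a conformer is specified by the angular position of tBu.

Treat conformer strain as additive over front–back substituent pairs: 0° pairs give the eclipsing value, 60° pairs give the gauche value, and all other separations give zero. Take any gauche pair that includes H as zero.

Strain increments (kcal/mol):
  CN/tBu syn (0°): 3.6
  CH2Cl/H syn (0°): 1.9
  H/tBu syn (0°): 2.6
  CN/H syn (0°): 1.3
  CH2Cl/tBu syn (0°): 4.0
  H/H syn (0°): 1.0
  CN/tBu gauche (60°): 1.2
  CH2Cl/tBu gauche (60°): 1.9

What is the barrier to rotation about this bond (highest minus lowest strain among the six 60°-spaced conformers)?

5.3 kcal/mol

tBu at 0° is eclipsed. CN at 0° is eclipsed with tBu at 0° (3.6); CH2Cl at 120° is eclipsed with H at 120° (1.9); H at 240° is eclipsed with H at 240° (1.0). Total 6.5 kcal/mol.
tBu at 60° is staggered. CN at 0° is gauche with tBu at 60° (1.2); CH2Cl at 120° is gauche with tBu at 60° (1.9). Total 3.1 kcal/mol.
tBu at 120° is eclipsed. CN at 0° is eclipsed with H at 0° (1.3); CH2Cl at 120° is eclipsed with tBu at 120° (4.0); H at 240° is eclipsed with H at 240° (1.0). Total 6.3 kcal/mol.
tBu at 180° is staggered. CH2Cl at 120° is gauche with tBu at 180° (1.9). Total 1.9 kcal/mol.
tBu at 240° is eclipsed. CN at 0° is eclipsed with H at 0° (1.3); CH2Cl at 120° is eclipsed with H at 120° (1.9); H at 240° is eclipsed with tBu at 240° (2.6). Total 5.8 kcal/mol.
tBu at 300° is staggered. CN at 0° is gauche with tBu at 300° (1.2). Total 1.2 kcal/mol.
Max at 0° (6.5 kcal/mol), min at 300° (1.2 kcal/mol); barrier = 5.3 kcal/mol.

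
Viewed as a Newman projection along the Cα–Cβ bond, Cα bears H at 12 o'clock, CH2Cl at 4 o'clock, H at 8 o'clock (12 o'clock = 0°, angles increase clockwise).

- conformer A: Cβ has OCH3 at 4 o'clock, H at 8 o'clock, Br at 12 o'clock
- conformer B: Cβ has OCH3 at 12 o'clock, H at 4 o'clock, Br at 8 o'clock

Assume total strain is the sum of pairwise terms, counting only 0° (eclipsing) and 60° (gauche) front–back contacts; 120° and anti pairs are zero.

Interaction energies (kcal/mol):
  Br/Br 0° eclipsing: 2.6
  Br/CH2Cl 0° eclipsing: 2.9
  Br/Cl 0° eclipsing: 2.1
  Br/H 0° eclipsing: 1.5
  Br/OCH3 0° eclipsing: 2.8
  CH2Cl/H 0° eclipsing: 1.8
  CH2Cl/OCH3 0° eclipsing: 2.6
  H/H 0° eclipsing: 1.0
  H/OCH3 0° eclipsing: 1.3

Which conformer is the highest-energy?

A (eclipsed): H(0°)/Br(0°) eclipsed 1.5; CH2Cl(120°)/OCH3(120°) eclipsed 2.6; H(240°)/H(240°) eclipsed 1.0 → 5.1 kcal/mol.
B (eclipsed): H(0°)/OCH3(0°) eclipsed 1.3; CH2Cl(120°)/H(120°) eclipsed 1.8; H(240°)/Br(240°) eclipsed 1.5 → 4.6 kcal/mol.
A has the highest total (5.1 kcal/mol).

A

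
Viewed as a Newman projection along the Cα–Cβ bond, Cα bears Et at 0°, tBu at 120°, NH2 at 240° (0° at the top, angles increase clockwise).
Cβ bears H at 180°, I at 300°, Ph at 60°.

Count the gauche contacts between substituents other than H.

4

Non-H gauche pairs: Et(0°)/I(300°); Et(0°)/Ph(60°); tBu(120°)/Ph(60°); NH2(240°)/I(300°) — 4 interactions.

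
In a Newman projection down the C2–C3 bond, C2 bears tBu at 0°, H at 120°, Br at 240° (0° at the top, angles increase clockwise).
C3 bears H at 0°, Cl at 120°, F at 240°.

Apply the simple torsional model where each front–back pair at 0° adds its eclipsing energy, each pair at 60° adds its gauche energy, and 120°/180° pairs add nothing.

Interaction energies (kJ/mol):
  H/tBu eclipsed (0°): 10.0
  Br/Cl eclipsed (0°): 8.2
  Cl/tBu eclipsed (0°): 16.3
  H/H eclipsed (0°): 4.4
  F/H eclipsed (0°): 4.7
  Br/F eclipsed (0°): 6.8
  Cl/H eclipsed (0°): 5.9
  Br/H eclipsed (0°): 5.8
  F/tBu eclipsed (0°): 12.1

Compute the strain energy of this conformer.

22.7 kJ/mol

This conformer (eclipsed): tBu(0°)/H(0°) eclipsed 10.0; H(120°)/Cl(120°) eclipsed 5.9; Br(240°)/F(240°) eclipsed 6.8 → 22.7 kJ/mol.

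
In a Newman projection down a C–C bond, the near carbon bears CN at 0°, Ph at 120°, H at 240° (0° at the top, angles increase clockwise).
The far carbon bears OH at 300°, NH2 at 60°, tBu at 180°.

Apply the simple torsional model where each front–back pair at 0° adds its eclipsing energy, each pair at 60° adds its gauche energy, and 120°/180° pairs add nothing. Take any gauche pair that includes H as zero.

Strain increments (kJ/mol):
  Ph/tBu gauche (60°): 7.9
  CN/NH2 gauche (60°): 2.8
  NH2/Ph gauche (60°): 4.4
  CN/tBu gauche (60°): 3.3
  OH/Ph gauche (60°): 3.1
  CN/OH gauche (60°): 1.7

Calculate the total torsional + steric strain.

This conformer (staggered): CN(0°)/OH(300°) gauche 1.7; CN(0°)/NH2(60°) gauche 2.8; Ph(120°)/NH2(60°) gauche 4.4; Ph(120°)/tBu(180°) gauche 7.9 → 16.8 kJ/mol.

16.8 kJ/mol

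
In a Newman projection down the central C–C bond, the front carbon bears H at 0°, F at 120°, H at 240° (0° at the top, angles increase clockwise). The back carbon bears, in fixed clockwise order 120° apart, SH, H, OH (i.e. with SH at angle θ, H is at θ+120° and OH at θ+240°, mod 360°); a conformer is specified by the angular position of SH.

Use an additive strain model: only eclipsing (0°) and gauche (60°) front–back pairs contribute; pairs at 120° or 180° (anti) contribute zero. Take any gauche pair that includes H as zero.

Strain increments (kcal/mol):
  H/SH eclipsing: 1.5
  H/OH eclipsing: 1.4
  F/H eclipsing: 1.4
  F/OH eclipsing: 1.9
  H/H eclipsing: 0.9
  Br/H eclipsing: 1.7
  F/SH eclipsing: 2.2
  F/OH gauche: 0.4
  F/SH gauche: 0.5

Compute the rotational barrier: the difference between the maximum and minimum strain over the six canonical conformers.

SH at 0° is eclipsed. H at 0° is eclipsed with SH at 0° (1.5); F at 120° is eclipsed with H at 120° (1.4); H at 240° is eclipsed with OH at 240° (1.4). Total 4.3 kcal/mol.
SH at 60° is staggered. F at 120° is gauche with SH at 60° (0.5). Total 0.5 kcal/mol.
SH at 120° is eclipsed. H at 0° is eclipsed with OH at 0° (1.4); F at 120° is eclipsed with SH at 120° (2.2); H at 240° is eclipsed with H at 240° (0.9). Total 4.5 kcal/mol.
SH at 180° is staggered. F at 120° is gauche with SH at 180° (0.5); F at 120° is gauche with OH at 60° (0.4). Total 0.9 kcal/mol.
SH at 240° is eclipsed. H at 0° is eclipsed with H at 0° (0.9); F at 120° is eclipsed with OH at 120° (1.9); H at 240° is eclipsed with SH at 240° (1.5). Total 4.3 kcal/mol.
SH at 300° is staggered. F at 120° is gauche with OH at 180° (0.4). Total 0.4 kcal/mol.
Max at 120° (4.5 kcal/mol), min at 300° (0.4 kcal/mol); barrier = 4.1 kcal/mol.

4.1 kcal/mol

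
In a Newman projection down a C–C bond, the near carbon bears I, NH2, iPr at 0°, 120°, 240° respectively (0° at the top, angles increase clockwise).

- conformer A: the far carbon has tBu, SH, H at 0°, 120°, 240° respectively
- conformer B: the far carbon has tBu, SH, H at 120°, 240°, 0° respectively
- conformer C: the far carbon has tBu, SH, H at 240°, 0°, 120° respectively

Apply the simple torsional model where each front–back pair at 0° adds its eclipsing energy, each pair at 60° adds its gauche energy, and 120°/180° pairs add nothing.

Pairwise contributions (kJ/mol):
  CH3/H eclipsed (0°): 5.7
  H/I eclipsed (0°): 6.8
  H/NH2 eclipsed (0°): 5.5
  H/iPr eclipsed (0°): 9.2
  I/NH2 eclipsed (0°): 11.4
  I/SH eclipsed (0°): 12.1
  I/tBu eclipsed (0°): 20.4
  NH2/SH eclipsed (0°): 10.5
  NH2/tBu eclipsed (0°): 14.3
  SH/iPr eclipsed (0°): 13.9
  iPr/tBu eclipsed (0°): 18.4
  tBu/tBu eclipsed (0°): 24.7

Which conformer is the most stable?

A is eclipsed. I at 0° is eclipsed with tBu at 0° (20.4); NH2 at 120° is eclipsed with SH at 120° (10.5); iPr at 240° is eclipsed with H at 240° (9.2). Total 40.1 kJ/mol.
B is eclipsed. I at 0° is eclipsed with H at 0° (6.8); NH2 at 120° is eclipsed with tBu at 120° (14.3); iPr at 240° is eclipsed with SH at 240° (13.9). Total 35.0 kJ/mol.
C is eclipsed. I at 0° is eclipsed with SH at 0° (12.1); NH2 at 120° is eclipsed with H at 120° (5.5); iPr at 240° is eclipsed with tBu at 240° (18.4). Total 36.0 kJ/mol.
B has the lowest total (35.0 kJ/mol).

B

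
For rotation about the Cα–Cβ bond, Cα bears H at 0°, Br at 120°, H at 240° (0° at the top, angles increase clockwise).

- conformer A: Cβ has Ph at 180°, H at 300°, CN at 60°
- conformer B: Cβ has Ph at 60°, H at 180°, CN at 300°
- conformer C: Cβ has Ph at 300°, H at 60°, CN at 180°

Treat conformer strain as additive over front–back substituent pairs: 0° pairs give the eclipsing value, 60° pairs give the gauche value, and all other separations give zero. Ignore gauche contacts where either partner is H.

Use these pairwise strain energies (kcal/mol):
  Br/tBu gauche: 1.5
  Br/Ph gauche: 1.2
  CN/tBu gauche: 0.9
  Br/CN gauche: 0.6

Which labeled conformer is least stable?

A

A (staggered): Br–Ph gauche, Br–CN gauche; 1.2 + 0.6 = 1.8 kcal/mol.
B (staggered): Br–Ph gauche; 1.2 = 1.2 kcal/mol.
C (staggered): Br–CN gauche; 0.6 = 0.6 kcal/mol.
A has the highest total (1.8 kcal/mol).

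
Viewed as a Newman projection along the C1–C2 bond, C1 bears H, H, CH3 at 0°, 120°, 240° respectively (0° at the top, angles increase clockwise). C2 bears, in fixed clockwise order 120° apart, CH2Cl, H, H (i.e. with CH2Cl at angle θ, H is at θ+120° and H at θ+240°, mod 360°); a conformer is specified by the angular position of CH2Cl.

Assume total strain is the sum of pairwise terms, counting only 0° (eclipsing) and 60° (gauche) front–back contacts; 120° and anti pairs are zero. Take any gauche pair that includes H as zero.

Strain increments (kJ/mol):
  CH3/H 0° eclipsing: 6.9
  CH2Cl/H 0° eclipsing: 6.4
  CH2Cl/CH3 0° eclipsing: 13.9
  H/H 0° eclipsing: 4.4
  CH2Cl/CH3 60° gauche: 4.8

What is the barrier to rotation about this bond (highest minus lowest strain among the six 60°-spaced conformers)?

22.7 kJ/mol

CH2Cl at 0° (eclipsed): H–CH2Cl eclipsed, H–H eclipsed, CH3–H eclipsed; 6.4 + 4.4 + 6.9 = 17.7 kJ/mol.
CH2Cl at 60° (staggered): no non-H gauche contacts → 0.0 kJ/mol.
CH2Cl at 120° (eclipsed): H–H eclipsed, H–CH2Cl eclipsed, CH3–H eclipsed; 4.4 + 6.4 + 6.9 = 17.7 kJ/mol.
CH2Cl at 180° (staggered): CH3–CH2Cl gauche; 4.8 = 4.8 kJ/mol.
CH2Cl at 240° (eclipsed): H–H eclipsed, H–H eclipsed, CH3–CH2Cl eclipsed; 4.4 + 4.4 + 13.9 = 22.7 kJ/mol.
CH2Cl at 300° (staggered): CH3–CH2Cl gauche; 4.8 = 4.8 kJ/mol.
Max at 240° (22.7 kJ/mol), min at 60° (0.0 kJ/mol); barrier = 22.7 kJ/mol.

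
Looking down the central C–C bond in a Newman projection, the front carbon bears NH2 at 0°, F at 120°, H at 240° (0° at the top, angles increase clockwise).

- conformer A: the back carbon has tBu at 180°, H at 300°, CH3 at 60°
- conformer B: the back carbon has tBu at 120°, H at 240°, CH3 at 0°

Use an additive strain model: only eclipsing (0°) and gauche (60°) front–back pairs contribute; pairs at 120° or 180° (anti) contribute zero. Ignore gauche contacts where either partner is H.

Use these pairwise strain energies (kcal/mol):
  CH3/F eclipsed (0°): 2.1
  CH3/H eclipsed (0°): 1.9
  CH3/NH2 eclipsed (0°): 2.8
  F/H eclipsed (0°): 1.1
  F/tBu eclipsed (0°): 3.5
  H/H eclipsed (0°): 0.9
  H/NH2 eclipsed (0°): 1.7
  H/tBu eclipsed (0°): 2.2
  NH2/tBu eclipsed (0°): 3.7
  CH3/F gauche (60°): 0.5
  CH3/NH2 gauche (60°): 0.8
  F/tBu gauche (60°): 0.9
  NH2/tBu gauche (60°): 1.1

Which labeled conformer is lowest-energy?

A is staggered. NH2 at 0° is gauche with CH3 at 60° (0.8); F at 120° is gauche with tBu at 180° (0.9); F at 120° is gauche with CH3 at 60° (0.5). Total 2.2 kcal/mol.
B is eclipsed. NH2 at 0° is eclipsed with CH3 at 0° (2.8); F at 120° is eclipsed with tBu at 120° (3.5); H at 240° is eclipsed with H at 240° (0.9). Total 7.2 kcal/mol.
A has the lowest total (2.2 kcal/mol).

A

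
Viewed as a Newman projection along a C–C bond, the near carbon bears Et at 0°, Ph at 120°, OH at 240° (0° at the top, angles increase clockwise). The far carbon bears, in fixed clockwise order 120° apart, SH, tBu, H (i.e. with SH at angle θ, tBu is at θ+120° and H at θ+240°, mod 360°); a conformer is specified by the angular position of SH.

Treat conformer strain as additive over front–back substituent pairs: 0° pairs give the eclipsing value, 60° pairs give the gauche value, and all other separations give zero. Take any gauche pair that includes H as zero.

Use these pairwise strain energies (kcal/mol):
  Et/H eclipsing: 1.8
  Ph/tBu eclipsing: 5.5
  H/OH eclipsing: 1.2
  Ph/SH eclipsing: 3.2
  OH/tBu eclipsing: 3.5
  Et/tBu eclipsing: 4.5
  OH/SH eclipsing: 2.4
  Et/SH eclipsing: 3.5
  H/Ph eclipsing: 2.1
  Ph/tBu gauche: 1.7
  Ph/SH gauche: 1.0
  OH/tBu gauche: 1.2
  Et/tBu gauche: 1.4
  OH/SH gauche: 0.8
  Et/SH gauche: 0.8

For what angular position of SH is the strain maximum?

0°

SH at 0° is eclipsed. Et at 0° is eclipsed with SH at 0° (3.5); Ph at 120° is eclipsed with tBu at 120° (5.5); OH at 240° is eclipsed with H at 240° (1.2). Total 10.2 kcal/mol.
SH at 60° is staggered. Et at 0° is gauche with SH at 60° (0.8); Ph at 120° is gauche with SH at 60° (1.0); Ph at 120° is gauche with tBu at 180° (1.7); OH at 240° is gauche with tBu at 180° (1.2). Total 4.7 kcal/mol.
SH at 120° is eclipsed. Et at 0° is eclipsed with H at 0° (1.8); Ph at 120° is eclipsed with SH at 120° (3.2); OH at 240° is eclipsed with tBu at 240° (3.5). Total 8.5 kcal/mol.
SH at 180° is staggered. Et at 0° is gauche with tBu at 300° (1.4); Ph at 120° is gauche with SH at 180° (1.0); OH at 240° is gauche with SH at 180° (0.8); OH at 240° is gauche with tBu at 300° (1.2). Total 4.4 kcal/mol.
SH at 240° is eclipsed. Et at 0° is eclipsed with tBu at 0° (4.5); Ph at 120° is eclipsed with H at 120° (2.1); OH at 240° is eclipsed with SH at 240° (2.4). Total 9.0 kcal/mol.
SH at 300° is staggered. Et at 0° is gauche with SH at 300° (0.8); Et at 0° is gauche with tBu at 60° (1.4); Ph at 120° is gauche with tBu at 60° (1.7); OH at 240° is gauche with SH at 300° (0.8). Total 4.7 kcal/mol.
The maximum (10.2 kcal/mol) occurs with SH at 0°.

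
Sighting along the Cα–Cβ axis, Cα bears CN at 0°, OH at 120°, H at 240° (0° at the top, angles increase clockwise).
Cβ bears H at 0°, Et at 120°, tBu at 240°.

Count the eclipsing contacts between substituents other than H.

Non-H eclipsing pairs: OH(120°)/Et(120°) — 1 interaction.

1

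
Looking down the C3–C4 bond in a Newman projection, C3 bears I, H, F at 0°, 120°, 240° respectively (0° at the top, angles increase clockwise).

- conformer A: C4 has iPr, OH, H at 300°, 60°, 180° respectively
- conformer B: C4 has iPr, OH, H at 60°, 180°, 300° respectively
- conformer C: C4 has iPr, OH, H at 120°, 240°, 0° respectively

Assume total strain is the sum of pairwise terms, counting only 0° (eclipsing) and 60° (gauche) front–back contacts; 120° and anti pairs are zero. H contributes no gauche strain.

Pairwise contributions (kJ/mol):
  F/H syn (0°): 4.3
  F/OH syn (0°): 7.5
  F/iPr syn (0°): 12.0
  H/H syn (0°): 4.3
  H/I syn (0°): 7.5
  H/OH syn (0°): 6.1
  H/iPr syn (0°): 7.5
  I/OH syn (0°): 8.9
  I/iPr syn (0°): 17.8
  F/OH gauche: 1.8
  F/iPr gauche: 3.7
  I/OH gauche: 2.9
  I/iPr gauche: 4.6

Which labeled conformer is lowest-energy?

A is staggered. I at 0° is gauche with iPr at 300° (4.6); I at 0° is gauche with OH at 60° (2.9); F at 240° is gauche with iPr at 300° (3.7). Total 11.2 kJ/mol.
B is staggered. I at 0° is gauche with iPr at 60° (4.6); F at 240° is gauche with OH at 180° (1.8). Total 6.4 kJ/mol.
C is eclipsed. I at 0° is eclipsed with H at 0° (7.5); H at 120° is eclipsed with iPr at 120° (7.5); F at 240° is eclipsed with OH at 240° (7.5). Total 22.5 kJ/mol.
B has the lowest total (6.4 kJ/mol).

B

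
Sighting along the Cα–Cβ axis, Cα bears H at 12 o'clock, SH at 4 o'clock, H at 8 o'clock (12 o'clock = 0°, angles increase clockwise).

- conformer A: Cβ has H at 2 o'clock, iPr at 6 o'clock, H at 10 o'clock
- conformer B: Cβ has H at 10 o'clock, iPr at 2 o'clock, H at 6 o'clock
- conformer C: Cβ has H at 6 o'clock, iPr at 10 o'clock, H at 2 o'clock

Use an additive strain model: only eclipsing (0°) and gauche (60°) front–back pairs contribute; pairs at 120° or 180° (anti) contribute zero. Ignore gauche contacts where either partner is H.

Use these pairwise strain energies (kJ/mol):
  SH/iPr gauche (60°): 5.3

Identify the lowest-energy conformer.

A (staggered): SH(120°)/iPr(180°) gauche 5.3 → 5.3 kJ/mol.
B (staggered): SH(120°)/iPr(60°) gauche 5.3 → 5.3 kJ/mol.
C (staggered): no non-H gauche contacts → 0.0 kJ/mol.
C has the lowest total (0.0 kJ/mol).

C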